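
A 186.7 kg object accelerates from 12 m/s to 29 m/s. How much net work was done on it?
W = ΔKE = ½m(v₂² − v₁²) = ½(186.7)(29² − 12²) = 65064.95 J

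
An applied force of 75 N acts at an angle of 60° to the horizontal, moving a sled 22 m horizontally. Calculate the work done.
W = F·d·cosθ = (75)(22)cos(60°) = 825.0 J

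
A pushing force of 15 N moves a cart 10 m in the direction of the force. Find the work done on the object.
W = F·d = (15)(10) = 150.0 J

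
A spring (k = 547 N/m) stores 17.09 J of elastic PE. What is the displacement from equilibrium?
x = √(2·PE/k) = √(2·17.09/547) = 0.25 m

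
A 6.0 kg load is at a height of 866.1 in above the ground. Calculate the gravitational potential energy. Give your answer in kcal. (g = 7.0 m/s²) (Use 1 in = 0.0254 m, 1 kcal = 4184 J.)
Convert to SI: m = 6.0 kg, h = 21.9989 m
PE = mgh = (6.0)(7.0)(21.9989) = 923.955 J = 0.2208 kcal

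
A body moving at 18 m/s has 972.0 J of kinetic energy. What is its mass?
m = 2·KE/v² = 2·972.0/(18)² = 6.0 kg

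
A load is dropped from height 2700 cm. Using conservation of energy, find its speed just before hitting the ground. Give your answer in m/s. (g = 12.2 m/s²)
Convert to SI: h = 27.0 m
mgh = ½mv² ⇒ v = √(2gh) = √(2·12.2·27.0) = 25.67 m/s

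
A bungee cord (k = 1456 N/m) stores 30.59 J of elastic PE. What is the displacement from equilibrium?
x = √(2·PE/k) = √(2·30.59/1456) = 0.205 m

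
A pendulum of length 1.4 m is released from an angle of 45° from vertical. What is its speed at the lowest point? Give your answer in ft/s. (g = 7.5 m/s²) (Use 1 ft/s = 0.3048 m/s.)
h = L(1 − cosθ) = 1.4(1 − cos45°) = 0.410051 m
v = √(2gh) = √(2·7.5·0.410051) = 2.48007 m/s = 8.137 ft/s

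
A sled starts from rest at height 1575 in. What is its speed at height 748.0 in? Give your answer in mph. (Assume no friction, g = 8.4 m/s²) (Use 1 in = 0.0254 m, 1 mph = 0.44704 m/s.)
Convert to SI: h₁−h₂ = 21.0058 m
mgh₁ = mgh₂ + ½mv² ⇒ v = √(2g(h₁−h₂)) = √(2·8.4·21.0058) = 18.7856 m/s = 42.02 mph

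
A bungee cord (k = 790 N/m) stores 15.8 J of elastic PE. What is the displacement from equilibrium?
x = √(2·PE/k) = √(2·15.8/790) = 0.2 m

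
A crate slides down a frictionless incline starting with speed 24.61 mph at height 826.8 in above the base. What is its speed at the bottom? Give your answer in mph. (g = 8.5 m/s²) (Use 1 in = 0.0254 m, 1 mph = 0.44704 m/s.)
Convert to SI: v₀ = 11.0017 m/s, h = 21.0007 m
½mv₀² + mgh = ½mv² ⇒ v = √(v₀² + 2gh) = √(11.0017² + 2·8.5·21.0007) = 21.8643 m/s = 48.91 mph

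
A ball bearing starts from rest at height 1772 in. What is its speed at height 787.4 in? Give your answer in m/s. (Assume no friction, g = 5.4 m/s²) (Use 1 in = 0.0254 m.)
Convert to SI: h₁−h₂ = 25.0088 m
mgh₁ = mgh₂ + ½mv² ⇒ v = √(2g(h₁−h₂)) = √(2·5.4·25.0088) = 16.43 m/s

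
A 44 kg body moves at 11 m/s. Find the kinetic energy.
KE = ½mv² = ½(44)(11)² = 2662.0 J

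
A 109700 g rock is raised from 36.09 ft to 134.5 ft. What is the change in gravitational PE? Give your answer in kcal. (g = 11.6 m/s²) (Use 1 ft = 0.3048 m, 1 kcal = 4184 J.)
Convert to SI: m = 109.7 kg, Δh = 29.9954 m
ΔPE = mgΔh = (109.7)(11.6)(29.9954) = 38169.7 J = 9.123 kcal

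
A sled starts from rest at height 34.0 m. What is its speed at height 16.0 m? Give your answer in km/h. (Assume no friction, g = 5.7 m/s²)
mgh₁ = mgh₂ + ½mv² ⇒ v = √(2g(h₁−h₂)) = √(2·5.7·18.0) = 14.3248 m/s = 51.57 km/h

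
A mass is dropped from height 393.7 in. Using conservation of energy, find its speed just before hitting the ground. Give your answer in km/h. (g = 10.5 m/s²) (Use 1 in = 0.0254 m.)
Convert to SI: h = 9.99998 m
mgh = ½mv² ⇒ v = √(2gh) = √(2·10.5·9.99998) = 14.4914 m/s = 52.17 km/h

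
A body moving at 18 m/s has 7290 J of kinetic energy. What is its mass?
m = 2·KE/v² = 2·7290/(18)² = 45.0 kg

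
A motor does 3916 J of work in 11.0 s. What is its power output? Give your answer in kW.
P = W/t = 3916.0/11.0 = 356.0 W = 0.356 kW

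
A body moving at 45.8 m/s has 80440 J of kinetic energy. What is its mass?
m = 2·KE/v² = 2·80440/(45.8)² = 76.7 kg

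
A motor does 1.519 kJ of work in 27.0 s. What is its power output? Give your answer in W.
Convert to SI: W = 1519.0 J, t = 27.0 s
P = W/t = 1519.0/27.0 = 56.26 W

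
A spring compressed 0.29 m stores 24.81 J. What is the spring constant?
k = 2·PE/x² = 2·24.81/(0.29)² = 590.0 N/m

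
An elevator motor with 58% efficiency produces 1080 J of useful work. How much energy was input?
W_in = W_out/η = 1080/0.58 = 1862 J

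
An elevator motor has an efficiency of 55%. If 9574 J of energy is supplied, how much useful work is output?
W_out = η·W_in = 0.55·9574 = 5265.7 J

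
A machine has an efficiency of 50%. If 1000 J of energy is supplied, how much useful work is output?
W_out = η·W_in = 0.5·1000 = 500.0 J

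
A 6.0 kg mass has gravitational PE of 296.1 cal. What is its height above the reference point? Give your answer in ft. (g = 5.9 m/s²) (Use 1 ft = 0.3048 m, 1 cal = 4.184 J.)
Convert to SI: m = 6.0 kg, PE = 1238.88 J
h = PE/(mg) = 1238.88/(6.0·5.9) = 34.9967 m = 114.8 ft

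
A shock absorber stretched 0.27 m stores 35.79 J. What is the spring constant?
k = 2·PE/x² = 2·35.79/(0.27)² = 981.9 N/m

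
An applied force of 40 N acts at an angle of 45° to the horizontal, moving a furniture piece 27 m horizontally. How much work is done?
W = F·d·cosθ = (40)(27)cos(45°) = 763.7 J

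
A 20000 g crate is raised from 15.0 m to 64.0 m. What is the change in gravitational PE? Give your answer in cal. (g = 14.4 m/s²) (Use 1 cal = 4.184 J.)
Convert to SI: m = 20.0 kg, Δh = 49.0 m
ΔPE = mgΔh = (20.0)(14.4)(49.0) = 14112.0 J = 3373 cal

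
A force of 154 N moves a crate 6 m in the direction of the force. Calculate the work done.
W = F·d = (154)(6) = 924.0 J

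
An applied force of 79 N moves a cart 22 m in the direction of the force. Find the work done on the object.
W = F·d = (79)(22) = 1738 J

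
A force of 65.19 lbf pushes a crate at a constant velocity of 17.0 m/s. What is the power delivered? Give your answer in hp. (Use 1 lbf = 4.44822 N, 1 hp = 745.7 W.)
Convert to SI: F = 289.979 N, v = 17.0 m/s
P = Fv = (289.979)(17.0) = 4929.65 W = 6.611 hp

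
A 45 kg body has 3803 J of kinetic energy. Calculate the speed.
v = √(2·KE/m) = √(2·3803/45) = 13.0 m/s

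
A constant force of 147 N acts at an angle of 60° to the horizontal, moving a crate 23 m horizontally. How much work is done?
W = F·d·cosθ = (147)(23)cos(60°) = 1691 J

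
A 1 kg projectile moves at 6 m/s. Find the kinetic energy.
KE = ½mv² = ½(1)(6)² = 18.0 J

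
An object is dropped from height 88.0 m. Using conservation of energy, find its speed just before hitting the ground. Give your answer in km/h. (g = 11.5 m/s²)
mgh = ½mv² ⇒ v = √(2gh) = √(2·11.5·88.0) = 44.9889 m/s = 162.0 km/h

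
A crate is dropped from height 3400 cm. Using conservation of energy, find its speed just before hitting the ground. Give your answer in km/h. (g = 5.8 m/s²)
Convert to SI: h = 34.0 m
mgh = ½mv² ⇒ v = √(2gh) = √(2·5.8·34.0) = 19.8595 m/s = 71.49 km/h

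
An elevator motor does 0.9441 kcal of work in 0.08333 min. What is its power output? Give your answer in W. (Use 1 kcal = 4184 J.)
Convert to SI: W = 3950.11 J, t = 4.9998 s
P = W/t = 3950.11/4.9998 = 790.1 W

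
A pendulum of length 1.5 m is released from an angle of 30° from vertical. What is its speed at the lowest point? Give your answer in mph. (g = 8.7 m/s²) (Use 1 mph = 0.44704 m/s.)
h = L(1 − cosθ) = 1.5(1 − cos30°) = 0.200962 m
v = √(2gh) = √(2·8.7·0.200962) = 1.86996 m/s = 4.183 mph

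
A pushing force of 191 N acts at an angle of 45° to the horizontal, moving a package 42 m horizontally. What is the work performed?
W = F·d·cosθ = (191)(42)cos(45°) = 5672 J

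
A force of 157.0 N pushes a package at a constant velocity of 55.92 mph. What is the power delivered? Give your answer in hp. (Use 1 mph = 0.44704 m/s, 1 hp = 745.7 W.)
Convert to SI: F = 157.0 N, v = 24.9985 m/s
P = Fv = (157.0)(24.9985) = 3924.76 W = 5.263 hp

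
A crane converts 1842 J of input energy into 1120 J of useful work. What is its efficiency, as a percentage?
η = W_out/W_in = 1120/1842 = 60.8%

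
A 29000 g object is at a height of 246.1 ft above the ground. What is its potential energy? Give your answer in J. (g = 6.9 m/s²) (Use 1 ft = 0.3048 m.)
Convert to SI: m = 29.0 kg, h = 75.0113 m
PE = mgh = (29.0)(6.9)(75.0113) = 15010 J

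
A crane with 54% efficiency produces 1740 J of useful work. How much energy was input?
W_in = W_out/η = 1740/0.54 = 3222 J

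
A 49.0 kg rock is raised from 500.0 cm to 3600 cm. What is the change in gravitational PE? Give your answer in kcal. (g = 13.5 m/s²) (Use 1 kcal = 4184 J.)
Convert to SI: m = 49.0 kg, Δh = 31.0 m
ΔPE = mgΔh = (49.0)(13.5)(31.0) = 20506.5 J = 4.901 kcal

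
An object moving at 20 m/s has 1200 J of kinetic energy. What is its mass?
m = 2·KE/v² = 2·1200/(20)² = 6.0 kg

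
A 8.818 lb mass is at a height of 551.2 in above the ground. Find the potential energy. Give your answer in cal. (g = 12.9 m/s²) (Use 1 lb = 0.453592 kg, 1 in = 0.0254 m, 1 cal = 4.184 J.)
Convert to SI: m = 3.99977 kg, h = 14.0005 m
PE = mgh = (3.99977)(12.9)(14.0005) = 722.384 J = 172.7 cal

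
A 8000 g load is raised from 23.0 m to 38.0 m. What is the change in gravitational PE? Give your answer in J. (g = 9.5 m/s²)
Convert to SI: m = 8.0 kg, Δh = 15.0 m
ΔPE = mgΔh = (8.0)(9.5)(15.0) = 1140 J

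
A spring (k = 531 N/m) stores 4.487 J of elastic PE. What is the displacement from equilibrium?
x = √(2·PE/k) = √(2·4.487/531) = 0.13 m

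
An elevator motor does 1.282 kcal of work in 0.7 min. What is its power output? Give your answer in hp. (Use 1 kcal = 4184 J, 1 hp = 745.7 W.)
Convert to SI: W = 5363.89 J, t = 42.0 s
P = W/t = 5363.89/42.0 = 127.712 W = 0.1713 hp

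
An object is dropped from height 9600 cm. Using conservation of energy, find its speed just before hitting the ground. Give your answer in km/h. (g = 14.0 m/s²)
Convert to SI: h = 96.0 m
mgh = ½mv² ⇒ v = √(2gh) = √(2·14.0·96.0) = 51.8459 m/s = 186.6 km/h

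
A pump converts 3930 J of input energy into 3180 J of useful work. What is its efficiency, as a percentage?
η = W_out/W_in = 3180/3930 = 80.92%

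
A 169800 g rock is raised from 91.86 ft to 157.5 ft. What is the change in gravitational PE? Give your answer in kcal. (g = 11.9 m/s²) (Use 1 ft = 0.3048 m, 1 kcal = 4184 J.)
Convert to SI: m = 169.8 kg, Δh = 20.0071 m
ΔPE = mgΔh = (169.8)(11.9)(20.0071) = 40426.7 J = 9.662 kcal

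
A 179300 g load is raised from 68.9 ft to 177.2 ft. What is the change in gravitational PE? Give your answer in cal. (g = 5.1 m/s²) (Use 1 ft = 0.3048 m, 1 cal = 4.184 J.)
Convert to SI: m = 179.3 kg, Δh = 33.0098 m
ΔPE = mgΔh = (179.3)(5.1)(33.0098) = 30185.2 J = 7214 cal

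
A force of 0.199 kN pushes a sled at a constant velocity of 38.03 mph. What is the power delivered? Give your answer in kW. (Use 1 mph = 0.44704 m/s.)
Convert to SI: F = 199.0 N, v = 17.0009 m/s
P = Fv = (199.0)(17.0009) = 3383.19 W = 3.383 kW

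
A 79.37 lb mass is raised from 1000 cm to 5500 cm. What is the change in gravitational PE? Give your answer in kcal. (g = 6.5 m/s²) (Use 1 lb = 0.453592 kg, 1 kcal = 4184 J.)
Convert to SI: m = 36.0016 kg, Δh = 45.0 m
ΔPE = mgΔh = (36.0016)(6.5)(45.0) = 10530.5 J = 2.517 kcal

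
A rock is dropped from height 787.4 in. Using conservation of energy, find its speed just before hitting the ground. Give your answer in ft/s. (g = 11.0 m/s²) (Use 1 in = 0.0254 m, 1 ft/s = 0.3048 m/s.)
Convert to SI: h = 20.0 m
mgh = ½mv² ⇒ v = √(2gh) = √(2·11.0·20.0) = 20.9762 m/s = 68.82 ft/s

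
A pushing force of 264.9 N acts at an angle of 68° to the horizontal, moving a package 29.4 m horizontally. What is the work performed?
W = F·d·cosθ = (264.9)(29.4)cos(68°) = 2917 J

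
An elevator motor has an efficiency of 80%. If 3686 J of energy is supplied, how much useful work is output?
W_out = η·W_in = 0.8·3686 = 2948.8 J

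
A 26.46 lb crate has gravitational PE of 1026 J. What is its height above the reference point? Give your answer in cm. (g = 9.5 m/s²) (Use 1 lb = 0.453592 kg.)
Convert to SI: m = 12.002 kg, PE = 1026.0 J
h = PE/(mg) = 1026.0/(12.002·9.5) = 8.99847 m = 899.8 cm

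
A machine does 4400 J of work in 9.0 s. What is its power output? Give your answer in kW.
P = W/t = 4400.0/9.0 = 488.889 W = 0.4889 kW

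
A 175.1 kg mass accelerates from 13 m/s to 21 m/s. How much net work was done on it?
W = ΔKE = ½m(v₂² − v₁²) = ½(175.1)(21² − 13²) = 23813.6 J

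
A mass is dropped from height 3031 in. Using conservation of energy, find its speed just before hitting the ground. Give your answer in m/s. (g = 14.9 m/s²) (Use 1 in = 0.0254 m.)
Convert to SI: h = 76.9874 m
mgh = ½mv² ⇒ v = √(2gh) = √(2·14.9·76.9874) = 47.9 m/s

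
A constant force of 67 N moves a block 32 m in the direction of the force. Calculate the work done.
W = F·d = (67)(32) = 2144 J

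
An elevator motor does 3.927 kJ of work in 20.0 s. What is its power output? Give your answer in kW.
Convert to SI: W = 3927.0 J, t = 20.0 s
P = W/t = 3927.0/20.0 = 196.35 W = 0.1964 kW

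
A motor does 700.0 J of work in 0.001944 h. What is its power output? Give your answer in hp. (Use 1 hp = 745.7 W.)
Convert to SI: W = 700.0 J, t = 6.9984 s
P = W/t = 700.0/6.9984 = 100.023 W = 0.1341 hp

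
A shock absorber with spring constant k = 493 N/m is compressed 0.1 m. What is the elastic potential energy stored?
PE = ½kx² = ½(493)(0.1)² = 2.465 J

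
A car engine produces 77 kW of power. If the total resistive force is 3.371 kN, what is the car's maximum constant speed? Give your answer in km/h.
Convert to SI: F = 3371.0 N
P = Fv ⇒ v = P/F = 77000 W/3371.0 N = 22.8419 m/s = 82.23 km/h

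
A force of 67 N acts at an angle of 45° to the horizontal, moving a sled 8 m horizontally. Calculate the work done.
W = F·d·cosθ = (67)(8)cos(45°) = 379.0 J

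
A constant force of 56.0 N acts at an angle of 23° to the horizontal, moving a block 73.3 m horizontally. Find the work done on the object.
W = F·d·cosθ = (56.0)(73.3)cos(23°) = 3778 J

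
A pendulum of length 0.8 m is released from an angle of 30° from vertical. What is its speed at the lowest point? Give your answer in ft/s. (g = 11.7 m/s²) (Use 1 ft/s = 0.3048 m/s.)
h = L(1 − cosθ) = 0.8(1 − cos30°) = 0.10718 m
v = √(2gh) = √(2·11.7·0.10718) = 1.58367 m/s = 5.196 ft/s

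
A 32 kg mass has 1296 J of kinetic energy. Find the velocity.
v = √(2·KE/m) = √(2·1296/32) = 9.0 m/s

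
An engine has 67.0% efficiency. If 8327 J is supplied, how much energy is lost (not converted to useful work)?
W_lost = W_in(1 − η) = 8327·(1 − 0.67) = 2748 J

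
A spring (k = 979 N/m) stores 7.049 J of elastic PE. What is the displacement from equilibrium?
x = √(2·PE/k) = √(2·7.049/979) = 0.12 m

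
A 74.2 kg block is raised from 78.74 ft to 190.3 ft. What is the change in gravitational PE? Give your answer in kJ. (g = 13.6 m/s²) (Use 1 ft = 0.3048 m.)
Convert to SI: m = 74.2 kg, Δh = 34.0035 m
ΔPE = mgΔh = (74.2)(13.6)(34.0035) = 34313.6 J = 34.31 kJ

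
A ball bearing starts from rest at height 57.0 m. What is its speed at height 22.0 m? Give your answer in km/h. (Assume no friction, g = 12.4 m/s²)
mgh₁ = mgh₂ + ½mv² ⇒ v = √(2g(h₁−h₂)) = √(2·12.4·35.0) = 29.4618 m/s = 106.1 km/h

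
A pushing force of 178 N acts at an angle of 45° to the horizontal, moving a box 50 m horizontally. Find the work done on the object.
W = F·d·cosθ = (178)(50)cos(45°) = 6293 J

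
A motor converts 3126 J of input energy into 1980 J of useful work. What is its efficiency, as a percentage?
η = W_out/W_in = 1980/3126 = 63.34%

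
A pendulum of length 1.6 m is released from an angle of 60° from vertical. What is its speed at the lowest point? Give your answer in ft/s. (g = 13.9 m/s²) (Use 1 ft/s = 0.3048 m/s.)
h = L(1 − cosθ) = 1.6(1 − cos60°) = 0.8 m
v = √(2gh) = √(2·13.9·0.8) = 4.71593 m/s = 15.47 ft/s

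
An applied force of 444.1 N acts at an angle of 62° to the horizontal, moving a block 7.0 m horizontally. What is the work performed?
W = F·d·cosθ = (444.1)(7.0)cos(62°) = 1459 J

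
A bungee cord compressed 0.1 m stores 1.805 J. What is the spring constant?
k = 2·PE/x² = 2·1.805/(0.1)² = 361.0 N/m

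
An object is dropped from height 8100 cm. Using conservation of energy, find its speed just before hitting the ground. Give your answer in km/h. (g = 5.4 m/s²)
Convert to SI: h = 81.0 m
mgh = ½mv² ⇒ v = √(2gh) = √(2·5.4·81.0) = 29.577 m/s = 106.5 km/h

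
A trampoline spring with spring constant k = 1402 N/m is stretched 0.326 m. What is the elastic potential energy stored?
PE = ½kx² = ½(1402)(0.326)² = 74.5 J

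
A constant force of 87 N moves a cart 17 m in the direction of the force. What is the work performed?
W = F·d = (87)(17) = 1479 J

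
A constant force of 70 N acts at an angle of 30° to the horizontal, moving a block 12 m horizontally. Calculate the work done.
W = F·d·cosθ = (70)(12)cos(30°) = 727.5 J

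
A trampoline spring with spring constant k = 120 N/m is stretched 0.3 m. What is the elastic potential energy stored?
PE = ½kx² = ½(120)(0.3)² = 5.4 J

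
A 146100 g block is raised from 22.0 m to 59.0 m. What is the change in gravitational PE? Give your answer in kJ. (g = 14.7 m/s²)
Convert to SI: m = 146.1 kg, Δh = 37.0 m
ΔPE = mgΔh = (146.1)(14.7)(37.0) = 79463.8 J = 79.46 kJ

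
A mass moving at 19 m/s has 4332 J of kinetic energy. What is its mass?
m = 2·KE/v² = 2·4332/(19)² = 24.0 kg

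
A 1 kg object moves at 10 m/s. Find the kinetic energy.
KE = ½mv² = ½(1)(10)² = 50.0 J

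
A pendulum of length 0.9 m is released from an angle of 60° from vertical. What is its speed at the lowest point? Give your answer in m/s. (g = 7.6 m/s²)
h = L(1 − cosθ) = 0.9(1 − cos60°) = 0.45 m
v = √(2gh) = √(2·7.6·0.45) = 2.615 m/s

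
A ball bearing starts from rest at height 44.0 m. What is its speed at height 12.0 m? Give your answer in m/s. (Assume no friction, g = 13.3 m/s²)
mgh₁ = mgh₂ + ½mv² ⇒ v = √(2g(h₁−h₂)) = √(2·13.3·32.0) = 29.18 m/s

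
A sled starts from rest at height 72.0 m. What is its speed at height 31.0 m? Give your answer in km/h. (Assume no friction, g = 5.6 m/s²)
mgh₁ = mgh₂ + ½mv² ⇒ v = √(2g(h₁−h₂)) = √(2·5.6·41.0) = 21.429 m/s = 77.14 km/h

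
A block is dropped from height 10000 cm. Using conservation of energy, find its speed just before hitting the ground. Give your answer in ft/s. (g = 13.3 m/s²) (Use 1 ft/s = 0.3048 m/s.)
Convert to SI: h = 100.0 m
mgh = ½mv² ⇒ v = √(2gh) = √(2·13.3·100.0) = 51.5752 m/s = 169.2 ft/s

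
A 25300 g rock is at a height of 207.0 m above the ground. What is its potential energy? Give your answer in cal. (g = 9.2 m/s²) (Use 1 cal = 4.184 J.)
Convert to SI: m = 25.3 kg, h = 207.0 m
PE = mgh = (25.3)(9.2)(207.0) = 48181.3 J = 11520 cal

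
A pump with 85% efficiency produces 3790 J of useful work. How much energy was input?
W_in = W_out/η = 3790/0.85 = 4459 J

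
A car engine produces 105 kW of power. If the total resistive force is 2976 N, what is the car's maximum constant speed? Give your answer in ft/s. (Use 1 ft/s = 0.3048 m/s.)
P = Fv ⇒ v = P/F = 105000 W/2976.0 N = 35.2823 m/s = 115.8 ft/s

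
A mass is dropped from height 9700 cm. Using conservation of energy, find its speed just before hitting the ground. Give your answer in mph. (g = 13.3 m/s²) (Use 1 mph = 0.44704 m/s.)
Convert to SI: h = 97.0 m
mgh = ½mv² ⇒ v = √(2gh) = √(2·13.3·97.0) = 50.7957 m/s = 113.6 mph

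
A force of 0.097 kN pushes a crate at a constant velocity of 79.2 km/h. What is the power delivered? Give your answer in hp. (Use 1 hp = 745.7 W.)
Convert to SI: F = 97.0 N, v = 22.0 m/s
P = Fv = (97.0)(22.0) = 2134.0 W = 2.862 hp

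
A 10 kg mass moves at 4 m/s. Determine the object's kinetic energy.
KE = ½mv² = ½(10)(4)² = 80.0 J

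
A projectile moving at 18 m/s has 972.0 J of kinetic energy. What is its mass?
m = 2·KE/v² = 2·972.0/(18)² = 6.0 kg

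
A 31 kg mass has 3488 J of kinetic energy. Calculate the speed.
v = √(2·KE/m) = √(2·3488/31) = 15.0 m/s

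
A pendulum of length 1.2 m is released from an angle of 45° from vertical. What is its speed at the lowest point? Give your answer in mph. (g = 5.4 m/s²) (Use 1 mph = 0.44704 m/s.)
h = L(1 − cosθ) = 1.2(1 − cos45°) = 0.351472 m
v = √(2gh) = √(2·5.4·0.351472) = 1.94831 m/s = 4.358 mph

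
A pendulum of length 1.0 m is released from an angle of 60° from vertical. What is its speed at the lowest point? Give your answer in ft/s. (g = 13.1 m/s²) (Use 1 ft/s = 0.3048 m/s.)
h = L(1 − cosθ) = 1.0(1 − cos60°) = 0.5 m
v = √(2gh) = √(2·13.1·0.5) = 3.61939 m/s = 11.87 ft/s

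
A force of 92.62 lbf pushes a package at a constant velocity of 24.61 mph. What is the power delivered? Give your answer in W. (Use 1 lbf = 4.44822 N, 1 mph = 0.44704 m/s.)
Convert to SI: F = 411.994 N, v = 11.0017 m/s
P = Fv = (411.994)(11.0017) = 4533 W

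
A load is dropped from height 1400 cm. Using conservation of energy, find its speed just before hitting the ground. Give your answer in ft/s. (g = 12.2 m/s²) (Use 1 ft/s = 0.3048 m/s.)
Convert to SI: h = 14.0 m
mgh = ½mv² ⇒ v = √(2gh) = √(2·12.2·14.0) = 18.4824 m/s = 60.64 ft/s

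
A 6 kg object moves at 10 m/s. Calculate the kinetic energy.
KE = ½mv² = ½(6)(10)² = 300.0 J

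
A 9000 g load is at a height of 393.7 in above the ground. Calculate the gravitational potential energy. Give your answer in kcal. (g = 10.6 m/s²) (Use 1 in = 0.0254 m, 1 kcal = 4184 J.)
Convert to SI: m = 9.0 kg, h = 9.99998 m
PE = mgh = (9.0)(10.6)(9.99998) = 953.998 J = 0.228 kcal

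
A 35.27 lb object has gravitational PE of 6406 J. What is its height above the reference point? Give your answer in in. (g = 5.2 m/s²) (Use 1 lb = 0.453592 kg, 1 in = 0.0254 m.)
Convert to SI: m = 15.9982 kg, PE = 6406.0 J
h = PE/(mg) = 6406.0/(15.9982·5.2) = 77.0039 m = 3032 in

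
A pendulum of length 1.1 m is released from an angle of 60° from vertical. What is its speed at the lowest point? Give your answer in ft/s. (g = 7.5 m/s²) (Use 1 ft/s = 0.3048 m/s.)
h = L(1 − cosθ) = 1.1(1 − cos60°) = 0.55 m
v = √(2gh) = √(2·7.5·0.55) = 2.87228 m/s = 9.423 ft/s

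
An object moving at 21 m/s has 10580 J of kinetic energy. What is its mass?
m = 2·KE/v² = 2·10580/(21)² = 47.98 kg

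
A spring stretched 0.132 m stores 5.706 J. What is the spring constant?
k = 2·PE/x² = 2·5.706/(0.132)² = 655.0 N/m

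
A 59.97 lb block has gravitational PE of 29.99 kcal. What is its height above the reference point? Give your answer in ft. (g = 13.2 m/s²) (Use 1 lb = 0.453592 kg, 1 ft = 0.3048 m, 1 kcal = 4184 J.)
Convert to SI: m = 27.2019 kg, PE = 125478 J
h = PE/(mg) = 125478/(27.2019·13.2) = 349.458 m = 1147 ft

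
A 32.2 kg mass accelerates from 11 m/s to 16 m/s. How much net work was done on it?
W = ΔKE = ½m(v₂² − v₁²) = ½(32.2)(16² − 11²) = 2173.5 J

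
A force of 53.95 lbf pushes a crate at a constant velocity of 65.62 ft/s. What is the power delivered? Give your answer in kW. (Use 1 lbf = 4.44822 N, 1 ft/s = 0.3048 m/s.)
Convert to SI: F = 239.981 N, v = 20.001 m/s
P = Fv = (239.981)(20.001) = 4799.86 W = 4.8 kW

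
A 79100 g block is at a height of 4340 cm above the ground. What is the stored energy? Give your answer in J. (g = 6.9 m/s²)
Convert to SI: m = 79.1 kg, h = 43.4 m
PE = mgh = (79.1)(6.9)(43.4) = 23690 J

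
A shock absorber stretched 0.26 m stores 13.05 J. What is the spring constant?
k = 2·PE/x² = 2·13.05/(0.26)² = 386.1 N/m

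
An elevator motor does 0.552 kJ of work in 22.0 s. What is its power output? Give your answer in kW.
Convert to SI: W = 552.0 J, t = 22.0 s
P = W/t = 552.0/22.0 = 25.0909 W = 0.02509 kW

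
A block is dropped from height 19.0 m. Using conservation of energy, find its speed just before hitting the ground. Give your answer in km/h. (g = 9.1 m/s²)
mgh = ½mv² ⇒ v = √(2gh) = √(2·9.1·19.0) = 18.5957 m/s = 66.94 km/h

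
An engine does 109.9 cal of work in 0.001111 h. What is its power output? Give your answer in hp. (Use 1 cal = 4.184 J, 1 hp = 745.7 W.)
Convert to SI: W = 459.822 J, t = 3.9996 s
P = W/t = 459.822/3.9996 = 114.967 W = 0.1542 hp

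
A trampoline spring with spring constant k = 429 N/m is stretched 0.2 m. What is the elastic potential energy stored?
PE = ½kx² = ½(429)(0.2)² = 8.58 J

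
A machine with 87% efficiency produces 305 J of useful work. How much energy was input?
W_in = W_out/η = 305/0.87 = 350.6 J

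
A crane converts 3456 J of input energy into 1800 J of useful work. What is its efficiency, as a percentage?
η = W_out/W_in = 1800/3456 = 52.08%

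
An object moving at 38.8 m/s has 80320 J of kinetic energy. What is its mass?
m = 2·KE/v² = 2·80320/(38.8)² = 106.7 kg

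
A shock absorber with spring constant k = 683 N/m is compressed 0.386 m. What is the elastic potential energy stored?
PE = ½kx² = ½(683)(0.386)² = 50.88 J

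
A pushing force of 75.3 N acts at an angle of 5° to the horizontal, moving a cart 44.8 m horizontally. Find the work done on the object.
W = F·d·cosθ = (75.3)(44.8)cos(5°) = 3361 J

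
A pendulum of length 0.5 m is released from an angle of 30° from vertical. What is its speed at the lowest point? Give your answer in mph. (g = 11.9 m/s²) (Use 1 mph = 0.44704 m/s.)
h = L(1 − cosθ) = 0.5(1 − cos30°) = 0.0669873 m
v = √(2gh) = √(2·11.9·0.0669873) = 1.26266 m/s = 2.824 mph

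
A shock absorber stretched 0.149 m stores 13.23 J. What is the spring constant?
k = 2·PE/x² = 2·13.23/(0.149)² = 1192 N/m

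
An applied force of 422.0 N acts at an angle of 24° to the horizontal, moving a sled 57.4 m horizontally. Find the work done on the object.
W = F·d·cosθ = (422.0)(57.4)cos(24°) = 22130 J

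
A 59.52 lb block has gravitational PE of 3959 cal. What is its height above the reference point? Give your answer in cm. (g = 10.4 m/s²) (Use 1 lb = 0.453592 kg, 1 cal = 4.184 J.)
Convert to SI: m = 26.9978 kg, PE = 16564.5 J
h = PE/(mg) = 16564.5/(26.9978·10.4) = 58.995 m = 5900 cm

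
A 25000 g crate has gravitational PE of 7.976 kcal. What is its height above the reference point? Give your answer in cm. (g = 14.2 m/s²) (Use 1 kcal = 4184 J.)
Convert to SI: m = 25.0 kg, PE = 33371.6 J
h = PE/(mg) = 33371.6/(25.0·14.2) = 94.0045 m = 9400 cm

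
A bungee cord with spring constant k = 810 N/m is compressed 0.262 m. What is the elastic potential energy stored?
PE = ½kx² = ½(810)(0.262)² = 27.8 J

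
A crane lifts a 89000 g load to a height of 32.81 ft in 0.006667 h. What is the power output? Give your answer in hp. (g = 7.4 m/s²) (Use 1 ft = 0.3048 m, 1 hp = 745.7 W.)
Convert to SI: m = 89.0 kg, h = 10.0005 m, t = 24.0012 s
P = mgh/t = (89.0)(7.4)(10.0005)/24.0012 = 274.416 W = 0.368 hp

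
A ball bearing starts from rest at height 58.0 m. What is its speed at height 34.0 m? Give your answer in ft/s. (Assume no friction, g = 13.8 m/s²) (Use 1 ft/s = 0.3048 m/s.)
mgh₁ = mgh₂ + ½mv² ⇒ v = √(2g(h₁−h₂)) = √(2·13.8·24.0) = 25.7371 m/s = 84.44 ft/s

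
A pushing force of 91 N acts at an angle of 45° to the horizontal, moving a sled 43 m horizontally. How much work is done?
W = F·d·cosθ = (91)(43)cos(45°) = 2767 J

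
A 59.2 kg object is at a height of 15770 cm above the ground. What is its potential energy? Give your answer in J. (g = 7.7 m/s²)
Convert to SI: m = 59.2 kg, h = 157.7 m
PE = mgh = (59.2)(7.7)(157.7) = 71890 J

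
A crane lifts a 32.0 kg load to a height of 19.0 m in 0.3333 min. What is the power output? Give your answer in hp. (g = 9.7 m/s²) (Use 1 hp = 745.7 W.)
Convert to SI: m = 32.0 kg, h = 19.0 m, t = 19.998 s
P = mgh/t = (32.0)(9.7)(19.0)/19.998 = 294.909 W = 0.3955 hp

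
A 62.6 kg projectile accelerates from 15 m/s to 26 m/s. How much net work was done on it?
W = ΔKE = ½m(v₂² − v₁²) = ½(62.6)(26² − 15²) = 14116.3 J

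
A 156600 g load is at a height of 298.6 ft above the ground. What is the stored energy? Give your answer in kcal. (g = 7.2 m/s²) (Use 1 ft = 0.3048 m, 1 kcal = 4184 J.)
Convert to SI: m = 156.6 kg, h = 91.0133 m
PE = mgh = (156.6)(7.2)(91.0133) = 102619 J = 24.53 kcal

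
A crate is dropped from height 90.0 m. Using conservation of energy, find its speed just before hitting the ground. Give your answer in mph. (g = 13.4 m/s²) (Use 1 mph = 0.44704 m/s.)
mgh = ½mv² ⇒ v = √(2gh) = √(2·13.4·90.0) = 49.1121 m/s = 109.9 mph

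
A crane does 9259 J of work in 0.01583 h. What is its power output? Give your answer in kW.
Convert to SI: W = 9259.0 J, t = 56.988 s
P = W/t = 9259.0/56.988 = 162.473 W = 0.1625 kW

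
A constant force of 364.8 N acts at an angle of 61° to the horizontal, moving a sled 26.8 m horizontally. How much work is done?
W = F·d·cosθ = (364.8)(26.8)cos(61°) = 4740 J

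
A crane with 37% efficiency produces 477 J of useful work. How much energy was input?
W_in = W_out/η = 477/0.37 = 1289 J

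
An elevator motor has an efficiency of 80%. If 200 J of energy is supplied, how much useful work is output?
W_out = η·W_in = 0.8·200 = 160.0 J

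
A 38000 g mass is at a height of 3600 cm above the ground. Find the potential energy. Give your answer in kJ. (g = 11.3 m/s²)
Convert to SI: m = 38.0 kg, h = 36.0 m
PE = mgh = (38.0)(11.3)(36.0) = 15458.4 J = 15.46 kJ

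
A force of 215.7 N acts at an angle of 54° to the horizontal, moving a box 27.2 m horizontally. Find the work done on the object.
W = F·d·cosθ = (215.7)(27.2)cos(54°) = 3449 J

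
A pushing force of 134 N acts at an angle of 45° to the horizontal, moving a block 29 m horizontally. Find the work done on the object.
W = F·d·cosθ = (134)(29)cos(45°) = 2748 J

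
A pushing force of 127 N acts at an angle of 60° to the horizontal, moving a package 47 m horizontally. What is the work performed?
W = F·d·cosθ = (127)(47)cos(60°) = 2985 J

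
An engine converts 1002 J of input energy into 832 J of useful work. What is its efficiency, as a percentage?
η = W_out/W_in = 832/1002 = 83.03%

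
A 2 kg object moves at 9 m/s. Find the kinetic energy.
KE = ½mv² = ½(2)(9)² = 81.0 J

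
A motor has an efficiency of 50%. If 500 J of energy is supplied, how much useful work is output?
W_out = η·W_in = 0.5·500 = 250.0 J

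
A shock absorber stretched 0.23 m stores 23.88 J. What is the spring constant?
k = 2·PE/x² = 2·23.88/(0.23)² = 902.8 N/m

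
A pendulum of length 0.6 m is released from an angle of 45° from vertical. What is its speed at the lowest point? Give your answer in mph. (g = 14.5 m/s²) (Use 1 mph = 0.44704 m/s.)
h = L(1 − cosθ) = 0.6(1 − cos45°) = 0.175736 m
v = √(2gh) = √(2·14.5·0.175736) = 2.25751 m/s = 5.05 mph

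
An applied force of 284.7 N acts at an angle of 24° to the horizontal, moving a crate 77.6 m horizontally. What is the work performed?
W = F·d·cosθ = (284.7)(77.6)cos(24°) = 20180 J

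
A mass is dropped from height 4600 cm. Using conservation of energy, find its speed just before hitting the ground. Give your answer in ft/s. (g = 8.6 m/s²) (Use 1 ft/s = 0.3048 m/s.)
Convert to SI: h = 46.0 m
mgh = ½mv² ⇒ v = √(2gh) = √(2·8.6·46.0) = 28.1283 m/s = 92.28 ft/s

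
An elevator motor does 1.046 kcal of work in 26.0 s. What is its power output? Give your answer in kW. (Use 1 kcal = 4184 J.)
Convert to SI: W = 4376.46 J, t = 26.0 s
P = W/t = 4376.46/26.0 = 168.326 W = 0.1683 kW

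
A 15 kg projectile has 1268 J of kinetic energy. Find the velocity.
v = √(2·KE/m) = √(2·1268/15) = 13.0 m/s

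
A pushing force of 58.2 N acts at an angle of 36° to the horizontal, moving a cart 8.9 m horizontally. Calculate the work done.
W = F·d·cosθ = (58.2)(8.9)cos(36°) = 419.1 J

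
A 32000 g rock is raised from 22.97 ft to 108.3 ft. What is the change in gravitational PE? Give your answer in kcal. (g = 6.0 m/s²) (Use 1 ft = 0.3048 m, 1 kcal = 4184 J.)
Convert to SI: m = 32.0 kg, Δh = 26.0086 m
ΔPE = mgΔh = (32.0)(6.0)(26.0086) = 4993.65 J = 1.194 kcal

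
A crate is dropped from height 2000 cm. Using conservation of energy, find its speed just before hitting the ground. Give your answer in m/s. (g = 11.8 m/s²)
Convert to SI: h = 20.0 m
mgh = ½mv² ⇒ v = √(2gh) = √(2·11.8·20.0) = 21.73 m/s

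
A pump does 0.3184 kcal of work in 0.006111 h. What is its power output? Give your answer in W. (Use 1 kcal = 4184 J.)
Convert to SI: W = 1332.19 J, t = 21.9996 s
P = W/t = 1332.19/21.9996 = 60.55 W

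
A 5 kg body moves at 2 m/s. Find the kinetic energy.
KE = ½mv² = ½(5)(2)² = 10.0 J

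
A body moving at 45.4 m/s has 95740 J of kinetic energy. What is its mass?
m = 2·KE/v² = 2·95740/(45.4)² = 92.9 kg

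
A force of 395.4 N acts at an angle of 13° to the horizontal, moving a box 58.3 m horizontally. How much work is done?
W = F·d·cosθ = (395.4)(58.3)cos(13°) = 22460 J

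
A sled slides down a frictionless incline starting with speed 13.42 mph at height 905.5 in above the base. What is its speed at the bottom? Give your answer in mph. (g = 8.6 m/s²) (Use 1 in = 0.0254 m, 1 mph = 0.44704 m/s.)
Convert to SI: v₀ = 5.99928 m/s, h = 22.9997 m
½mv₀² + mgh = ½mv² ⇒ v = √(v₀² + 2gh) = √(5.99928² + 2·8.6·22.9997) = 20.7747 m/s = 46.47 mph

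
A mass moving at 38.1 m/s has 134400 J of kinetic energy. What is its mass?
m = 2·KE/v² = 2·134400/(38.1)² = 185.2 kg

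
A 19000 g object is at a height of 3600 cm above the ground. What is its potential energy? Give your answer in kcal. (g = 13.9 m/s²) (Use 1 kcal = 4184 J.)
Convert to SI: m = 19.0 kg, h = 36.0 m
PE = mgh = (19.0)(13.9)(36.0) = 9507.6 J = 2.272 kcal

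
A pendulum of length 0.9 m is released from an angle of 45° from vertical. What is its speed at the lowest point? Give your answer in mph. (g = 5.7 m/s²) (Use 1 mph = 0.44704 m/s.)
h = L(1 − cosθ) = 0.9(1 − cos45°) = 0.263604 m
v = √(2gh) = √(2·5.7·0.263604) = 1.73352 m/s = 3.878 mph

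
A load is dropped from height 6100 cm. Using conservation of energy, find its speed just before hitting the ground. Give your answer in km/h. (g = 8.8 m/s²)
Convert to SI: h = 61.0 m
mgh = ½mv² ⇒ v = √(2gh) = √(2·8.8·61.0) = 32.7658 m/s = 118.0 km/h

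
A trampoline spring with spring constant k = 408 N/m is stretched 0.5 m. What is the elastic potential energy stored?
PE = ½kx² = ½(408)(0.5)² = 51.0 J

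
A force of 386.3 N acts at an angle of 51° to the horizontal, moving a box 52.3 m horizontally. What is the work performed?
W = F·d·cosθ = (386.3)(52.3)cos(51°) = 12710 J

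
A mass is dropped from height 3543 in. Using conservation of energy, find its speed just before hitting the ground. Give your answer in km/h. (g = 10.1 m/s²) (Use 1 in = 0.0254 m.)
Convert to SI: h = 89.9922 m
mgh = ½mv² ⇒ v = √(2gh) = √(2·10.1·89.9922) = 42.6362 m/s = 153.5 km/h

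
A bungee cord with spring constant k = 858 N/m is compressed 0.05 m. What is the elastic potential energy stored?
PE = ½kx² = ½(858)(0.05)² = 1.073 J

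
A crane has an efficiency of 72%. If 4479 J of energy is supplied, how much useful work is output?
W_out = η·W_in = 0.72·4479 = 3224.88 J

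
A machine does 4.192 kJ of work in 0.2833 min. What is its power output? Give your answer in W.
Convert to SI: W = 4192.0 J, t = 16.998 s
P = W/t = 4192.0/16.998 = 246.6 W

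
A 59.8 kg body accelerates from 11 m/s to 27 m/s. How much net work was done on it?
W = ΔKE = ½m(v₂² − v₁²) = ½(59.8)(27² − 11²) = 18179.2 J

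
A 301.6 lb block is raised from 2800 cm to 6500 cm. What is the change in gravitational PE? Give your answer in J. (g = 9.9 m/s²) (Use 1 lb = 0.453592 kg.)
Convert to SI: m = 136.803 kg, Δh = 37.0 m
ΔPE = mgΔh = (136.803)(9.9)(37.0) = 50110 J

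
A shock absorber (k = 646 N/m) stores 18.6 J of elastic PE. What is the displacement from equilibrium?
x = √(2·PE/k) = √(2·18.6/646) = 0.24 m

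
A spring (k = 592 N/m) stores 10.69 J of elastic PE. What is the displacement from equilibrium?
x = √(2·PE/k) = √(2·10.69/592) = 0.19 m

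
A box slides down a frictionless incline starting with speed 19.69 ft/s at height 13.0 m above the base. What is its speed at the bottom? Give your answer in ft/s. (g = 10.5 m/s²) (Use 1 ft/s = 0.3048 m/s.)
Convert to SI: v₀ = 6.00151 m/s, h = 13.0 m
½mv₀² + mgh = ½mv² ⇒ v = √(v₀² + 2gh) = √(6.00151² + 2·10.5·13.0) = 17.5789 m/s = 57.67 ft/s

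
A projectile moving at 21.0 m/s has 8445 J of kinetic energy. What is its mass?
m = 2·KE/v² = 2·8445/(21.0)² = 38.3 kg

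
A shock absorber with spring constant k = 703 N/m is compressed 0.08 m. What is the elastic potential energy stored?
PE = ½kx² = ½(703)(0.08)² = 2.25 J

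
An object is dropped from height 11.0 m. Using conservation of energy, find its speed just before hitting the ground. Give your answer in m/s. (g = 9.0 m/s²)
mgh = ½mv² ⇒ v = √(2gh) = √(2·9.0·11.0) = 14.07 m/s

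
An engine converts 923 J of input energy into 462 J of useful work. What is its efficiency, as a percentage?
η = W_out/W_in = 462/923 = 50.05%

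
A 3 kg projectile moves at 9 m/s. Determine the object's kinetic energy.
KE = ½mv² = ½(3)(9)² = 121.5 J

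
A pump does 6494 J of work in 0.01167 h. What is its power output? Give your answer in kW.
Convert to SI: W = 6494.0 J, t = 42.012 s
P = W/t = 6494.0/42.012 = 154.575 W = 0.1546 kW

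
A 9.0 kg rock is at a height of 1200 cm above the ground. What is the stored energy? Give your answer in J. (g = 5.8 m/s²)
Convert to SI: m = 9.0 kg, h = 12.0 m
PE = mgh = (9.0)(5.8)(12.0) = 626.4 J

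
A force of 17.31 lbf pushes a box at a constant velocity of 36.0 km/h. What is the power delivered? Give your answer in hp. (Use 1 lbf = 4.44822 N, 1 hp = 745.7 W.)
Convert to SI: F = 76.9987 N, v = 10.0 m/s
P = Fv = (76.9987)(10.0) = 769.987 W = 1.033 hp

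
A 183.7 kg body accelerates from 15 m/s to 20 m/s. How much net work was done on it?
W = ΔKE = ½m(v₂² − v₁²) = ½(183.7)(20² − 15²) = 16073.75 J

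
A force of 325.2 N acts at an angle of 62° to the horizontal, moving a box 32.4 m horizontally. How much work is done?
W = F·d·cosθ = (325.2)(32.4)cos(62°) = 4947 J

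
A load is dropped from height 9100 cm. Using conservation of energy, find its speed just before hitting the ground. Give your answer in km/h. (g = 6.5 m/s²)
Convert to SI: h = 91.0 m
mgh = ½mv² ⇒ v = √(2gh) = √(2·6.5·91.0) = 34.3948 m/s = 123.8 km/h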